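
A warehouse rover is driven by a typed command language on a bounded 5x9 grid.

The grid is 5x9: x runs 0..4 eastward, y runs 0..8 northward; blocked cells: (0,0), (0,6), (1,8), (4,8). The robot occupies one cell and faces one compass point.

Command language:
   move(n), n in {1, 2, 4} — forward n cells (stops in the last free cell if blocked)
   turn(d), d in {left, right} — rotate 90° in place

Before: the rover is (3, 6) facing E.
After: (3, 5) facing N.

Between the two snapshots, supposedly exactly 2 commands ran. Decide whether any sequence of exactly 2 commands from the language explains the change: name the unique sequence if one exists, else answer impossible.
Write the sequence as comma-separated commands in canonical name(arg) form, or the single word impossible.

impossible

no 2-step route produces this change.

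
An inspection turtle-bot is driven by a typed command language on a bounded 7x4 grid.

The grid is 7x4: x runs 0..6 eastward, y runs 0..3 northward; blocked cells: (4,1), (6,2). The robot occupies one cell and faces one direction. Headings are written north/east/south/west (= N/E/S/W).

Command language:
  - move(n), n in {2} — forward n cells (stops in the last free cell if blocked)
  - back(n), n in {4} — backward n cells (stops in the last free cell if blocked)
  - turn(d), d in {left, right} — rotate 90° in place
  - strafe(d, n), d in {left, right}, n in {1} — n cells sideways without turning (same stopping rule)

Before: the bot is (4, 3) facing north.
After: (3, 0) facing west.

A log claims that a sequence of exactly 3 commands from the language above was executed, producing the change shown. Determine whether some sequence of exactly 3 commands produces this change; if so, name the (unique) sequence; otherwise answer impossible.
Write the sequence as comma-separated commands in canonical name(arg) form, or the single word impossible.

key: back(4) runs into the grid edge before its full distance
t0: (4, 3) facing north
1. strafe(left, 1) → (3, 3) facing north
2. back(4) → (3, 0) facing north
3. turn(left) → (3, 0) facing west
no rival 3-sequence matches.

strafe(left, 1), back(4), turn(left)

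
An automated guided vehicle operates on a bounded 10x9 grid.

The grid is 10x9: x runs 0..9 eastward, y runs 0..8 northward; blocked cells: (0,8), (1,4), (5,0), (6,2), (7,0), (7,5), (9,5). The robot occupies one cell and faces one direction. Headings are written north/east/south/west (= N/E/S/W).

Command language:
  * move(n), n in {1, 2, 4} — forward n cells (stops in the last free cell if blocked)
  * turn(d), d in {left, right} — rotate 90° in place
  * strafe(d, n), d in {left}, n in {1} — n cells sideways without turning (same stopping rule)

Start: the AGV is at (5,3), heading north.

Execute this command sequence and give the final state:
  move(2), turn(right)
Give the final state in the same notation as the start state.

at (5,5), heading east

begin: at (5,3), heading north
1. move(2) → at (5,5), heading north
2. turn(right) → at (5,5), heading east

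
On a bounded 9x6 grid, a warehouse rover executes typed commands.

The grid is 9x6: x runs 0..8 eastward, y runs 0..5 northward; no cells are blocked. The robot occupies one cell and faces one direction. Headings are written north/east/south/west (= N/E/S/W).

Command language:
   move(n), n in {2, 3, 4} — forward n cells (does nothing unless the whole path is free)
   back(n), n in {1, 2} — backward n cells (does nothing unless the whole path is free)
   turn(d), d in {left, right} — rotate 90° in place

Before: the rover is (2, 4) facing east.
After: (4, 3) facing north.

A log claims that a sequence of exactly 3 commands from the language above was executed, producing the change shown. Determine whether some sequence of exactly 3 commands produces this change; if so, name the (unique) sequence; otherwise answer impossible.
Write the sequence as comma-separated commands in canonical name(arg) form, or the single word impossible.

key: cell and facing (now N) both changed — the 3 commands mix motion and turning
begin: (2, 4) facing east
1. move(2) → (4, 4) facing east
2. turn(left) → (4, 4) facing north
3. back(1) → (4, 3) facing north
uniquely the one of 343 3-step routes that fits.

move(2), turn(left), back(1)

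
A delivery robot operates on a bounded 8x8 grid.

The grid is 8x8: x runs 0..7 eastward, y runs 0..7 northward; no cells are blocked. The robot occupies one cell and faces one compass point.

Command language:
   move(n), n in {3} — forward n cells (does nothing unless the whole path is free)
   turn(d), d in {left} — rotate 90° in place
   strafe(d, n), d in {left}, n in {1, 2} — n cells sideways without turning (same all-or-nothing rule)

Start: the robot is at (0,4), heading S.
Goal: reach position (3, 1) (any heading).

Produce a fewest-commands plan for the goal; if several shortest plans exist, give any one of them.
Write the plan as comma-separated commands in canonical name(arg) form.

move(3), strafe(left, 1), strafe(left, 2)

initial: at (0,4), heading S
[1] after move(3): at (0,1), heading S
[2] after strafe(left, 1): at (1,1), heading S
[3] after strafe(left, 2): at (3,1), heading S
shorter routes all fall short; 3 is best.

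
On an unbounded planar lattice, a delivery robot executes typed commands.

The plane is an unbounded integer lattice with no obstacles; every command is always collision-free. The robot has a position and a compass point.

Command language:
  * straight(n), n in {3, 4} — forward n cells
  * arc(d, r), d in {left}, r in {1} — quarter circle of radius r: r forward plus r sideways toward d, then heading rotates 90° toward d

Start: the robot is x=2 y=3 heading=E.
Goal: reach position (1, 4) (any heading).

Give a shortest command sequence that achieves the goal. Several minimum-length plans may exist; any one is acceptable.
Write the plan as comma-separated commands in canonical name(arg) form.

initial: x=2 y=3 heading=E
step 1 (arc(left, 1)): x=3 y=4 heading=N
step 2 (arc(left, 1)): x=2 y=5 heading=W
step 3 (arc(left, 1)): x=1 y=4 heading=S
shorter routes all fall short; 3 is best.

arc(left, 1), arc(left, 1), arc(left, 1)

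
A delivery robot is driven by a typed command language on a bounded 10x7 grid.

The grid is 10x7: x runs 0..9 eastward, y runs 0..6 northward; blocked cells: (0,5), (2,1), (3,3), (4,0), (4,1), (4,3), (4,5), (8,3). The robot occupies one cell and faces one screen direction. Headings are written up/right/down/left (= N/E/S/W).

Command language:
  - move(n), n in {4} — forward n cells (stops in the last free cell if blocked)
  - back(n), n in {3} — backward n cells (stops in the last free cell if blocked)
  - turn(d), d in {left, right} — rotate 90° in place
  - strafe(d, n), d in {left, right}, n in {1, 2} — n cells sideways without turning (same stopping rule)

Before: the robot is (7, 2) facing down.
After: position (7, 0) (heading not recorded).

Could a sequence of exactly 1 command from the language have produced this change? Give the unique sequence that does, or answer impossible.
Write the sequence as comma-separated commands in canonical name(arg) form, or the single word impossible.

move(4)

key: move(4) runs into the grid edge before its full distance
initial: (7, 2) facing down
step 1 (move(4)): (7, 0) facing down
all 8 alternatives checked — unique.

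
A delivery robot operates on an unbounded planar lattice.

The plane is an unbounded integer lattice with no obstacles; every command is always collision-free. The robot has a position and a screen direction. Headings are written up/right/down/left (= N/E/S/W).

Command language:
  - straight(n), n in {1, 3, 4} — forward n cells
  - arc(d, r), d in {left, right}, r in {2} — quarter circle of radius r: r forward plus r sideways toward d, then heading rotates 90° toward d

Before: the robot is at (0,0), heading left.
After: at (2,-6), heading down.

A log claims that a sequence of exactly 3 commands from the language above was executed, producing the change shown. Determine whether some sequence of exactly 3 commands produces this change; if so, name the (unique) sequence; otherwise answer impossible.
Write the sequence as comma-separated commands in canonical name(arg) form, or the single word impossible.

key: position moved to (2,-6) AND the heading swung to S — translation plus rotation needed
initial: at (0,0), heading left
1. arc(left, 2) → at (-2,-2), heading down
2. arc(left, 2) → at (0,-4), heading right
3. arc(right, 2) → at (2,-6), heading down
uniquely the one of 125 3-step routes that fits.

arc(left, 2), arc(left, 2), arc(right, 2)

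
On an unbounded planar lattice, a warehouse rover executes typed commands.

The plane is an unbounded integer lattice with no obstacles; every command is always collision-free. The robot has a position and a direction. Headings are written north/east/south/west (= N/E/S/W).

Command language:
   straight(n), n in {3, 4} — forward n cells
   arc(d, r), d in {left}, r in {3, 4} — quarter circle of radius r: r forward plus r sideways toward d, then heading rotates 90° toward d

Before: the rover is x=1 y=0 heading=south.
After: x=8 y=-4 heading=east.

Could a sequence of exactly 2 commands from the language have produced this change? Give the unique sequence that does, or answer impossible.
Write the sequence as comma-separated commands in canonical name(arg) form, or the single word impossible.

arc(left, 4), straight(3)

key: position moved to (8,-4) AND the heading swung to E — translation plus rotation needed
t0: x=1 y=0 heading=south
[1] after arc(left, 4): x=5 y=-4 heading=east
[2] after straight(3): x=8 y=-4 heading=east
no rival 2-sequence matches.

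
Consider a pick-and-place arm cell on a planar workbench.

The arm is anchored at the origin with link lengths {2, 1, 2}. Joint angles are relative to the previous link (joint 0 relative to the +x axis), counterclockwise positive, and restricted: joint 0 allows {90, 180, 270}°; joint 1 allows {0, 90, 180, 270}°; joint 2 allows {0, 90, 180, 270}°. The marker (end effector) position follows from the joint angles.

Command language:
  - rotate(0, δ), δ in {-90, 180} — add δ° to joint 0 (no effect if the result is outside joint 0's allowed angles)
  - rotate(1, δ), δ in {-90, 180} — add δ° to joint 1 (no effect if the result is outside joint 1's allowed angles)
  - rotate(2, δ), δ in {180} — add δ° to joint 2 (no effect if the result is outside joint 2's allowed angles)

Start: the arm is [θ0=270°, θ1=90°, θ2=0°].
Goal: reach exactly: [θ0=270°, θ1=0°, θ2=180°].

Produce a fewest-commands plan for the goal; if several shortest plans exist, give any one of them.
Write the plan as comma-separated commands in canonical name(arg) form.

t0: [θ0=270°, θ1=90°, θ2=0°]
1. rotate(1, -90) → [θ0=270°, θ1=0°, θ2=0°]
2. rotate(2, 180) → [θ0=270°, θ1=0°, θ2=180°]
no 1-step plan works, so 2 is optimal.

rotate(1, -90), rotate(2, 180)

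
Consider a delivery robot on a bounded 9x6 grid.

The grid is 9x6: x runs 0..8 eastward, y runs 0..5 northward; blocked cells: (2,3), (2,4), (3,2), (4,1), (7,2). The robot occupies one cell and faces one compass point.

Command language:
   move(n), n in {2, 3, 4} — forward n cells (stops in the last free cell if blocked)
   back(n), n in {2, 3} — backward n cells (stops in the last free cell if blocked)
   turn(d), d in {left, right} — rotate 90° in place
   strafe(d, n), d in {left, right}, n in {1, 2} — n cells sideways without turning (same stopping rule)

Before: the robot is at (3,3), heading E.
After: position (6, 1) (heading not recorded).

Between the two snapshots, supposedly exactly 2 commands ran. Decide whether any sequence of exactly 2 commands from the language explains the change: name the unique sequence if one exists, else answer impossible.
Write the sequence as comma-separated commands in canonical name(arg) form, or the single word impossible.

move(3), strafe(right, 2)

key: order matters: swapping move(3) and strafe(right, 2) lands elsewhere
initial: at (3,3), heading E
t=1 move(3) ⇒ at (6,3), heading E
t=2 strafe(right, 2) ⇒ at (6,1), heading E
uniquely the one of 121 2-step routes that fits.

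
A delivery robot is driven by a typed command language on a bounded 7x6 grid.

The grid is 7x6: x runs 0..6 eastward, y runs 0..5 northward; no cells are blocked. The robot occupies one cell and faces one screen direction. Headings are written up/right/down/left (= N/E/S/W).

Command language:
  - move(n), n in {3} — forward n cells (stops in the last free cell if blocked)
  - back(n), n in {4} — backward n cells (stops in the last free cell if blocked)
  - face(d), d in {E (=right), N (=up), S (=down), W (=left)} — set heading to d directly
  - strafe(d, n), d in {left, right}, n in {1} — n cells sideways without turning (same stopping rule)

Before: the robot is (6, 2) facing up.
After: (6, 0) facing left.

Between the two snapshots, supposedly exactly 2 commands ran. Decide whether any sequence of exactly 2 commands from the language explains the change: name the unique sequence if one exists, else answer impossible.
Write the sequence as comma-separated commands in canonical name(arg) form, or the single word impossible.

back(4), face(W)

key: position moved to (6,0) AND the heading swung to W — translation plus rotation needed
begin: (6, 2) facing up
t=1 back(4) ⇒ (6, 0) facing up
t=2 face(W) ⇒ (6, 0) facing left
no other 2-command option fits: unique.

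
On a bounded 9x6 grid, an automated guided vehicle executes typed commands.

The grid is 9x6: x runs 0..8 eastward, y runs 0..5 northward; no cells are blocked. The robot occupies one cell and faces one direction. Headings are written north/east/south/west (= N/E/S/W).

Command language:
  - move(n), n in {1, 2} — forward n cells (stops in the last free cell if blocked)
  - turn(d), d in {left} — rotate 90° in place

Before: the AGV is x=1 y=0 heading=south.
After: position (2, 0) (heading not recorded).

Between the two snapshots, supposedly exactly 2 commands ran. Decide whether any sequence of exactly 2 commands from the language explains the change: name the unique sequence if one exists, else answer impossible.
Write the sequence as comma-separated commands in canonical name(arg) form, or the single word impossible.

turn(left), move(1)

key: running move(1) before turn(left) would end elsewhere — order is forced
start: x=1 y=0 heading=south
step 1 (turn(left)): x=1 y=0 heading=east
step 2 (move(1)): x=2 y=0 heading=east
uniquely the one of 9 2-step routes that fits.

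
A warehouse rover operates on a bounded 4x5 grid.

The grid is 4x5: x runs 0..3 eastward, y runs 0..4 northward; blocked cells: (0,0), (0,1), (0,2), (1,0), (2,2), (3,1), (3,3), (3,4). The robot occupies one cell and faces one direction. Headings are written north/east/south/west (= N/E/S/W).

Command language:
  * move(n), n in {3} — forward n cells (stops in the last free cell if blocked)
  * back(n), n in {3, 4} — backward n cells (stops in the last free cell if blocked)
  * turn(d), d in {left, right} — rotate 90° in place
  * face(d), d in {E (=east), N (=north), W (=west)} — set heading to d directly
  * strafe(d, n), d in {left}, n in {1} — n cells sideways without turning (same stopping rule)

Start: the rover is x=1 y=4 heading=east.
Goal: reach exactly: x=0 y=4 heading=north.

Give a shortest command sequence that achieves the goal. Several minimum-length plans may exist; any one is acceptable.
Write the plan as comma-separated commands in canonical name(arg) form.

back(4), face(N)

initial: x=1 y=4 heading=east
1. back(4) → x=0 y=4 heading=east
2. face(N) → x=0 y=4 heading=north
no 1-step plan works, so 2 is optimal.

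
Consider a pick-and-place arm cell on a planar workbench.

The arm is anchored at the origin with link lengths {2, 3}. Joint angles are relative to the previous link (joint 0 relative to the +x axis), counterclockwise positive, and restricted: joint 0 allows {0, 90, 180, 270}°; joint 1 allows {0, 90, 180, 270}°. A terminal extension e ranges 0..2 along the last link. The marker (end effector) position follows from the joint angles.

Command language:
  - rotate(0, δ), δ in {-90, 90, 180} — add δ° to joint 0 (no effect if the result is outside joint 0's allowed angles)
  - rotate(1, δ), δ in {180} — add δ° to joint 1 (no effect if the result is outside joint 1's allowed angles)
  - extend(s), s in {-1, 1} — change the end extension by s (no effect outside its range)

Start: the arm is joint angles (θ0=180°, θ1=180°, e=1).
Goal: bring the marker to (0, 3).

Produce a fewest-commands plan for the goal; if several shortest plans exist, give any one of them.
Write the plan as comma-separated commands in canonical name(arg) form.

extend(1), rotate(0, 90)

begin: joint angles (θ0=180°, θ1=180°, e=1)
step 1 (extend(1)): joint angles (θ0=180°, θ1=180°, e=2)
step 2 (rotate(0, 90)): joint angles (θ0=270°, θ1=180°, e=2)
shorter routes all fall short; 2 is best.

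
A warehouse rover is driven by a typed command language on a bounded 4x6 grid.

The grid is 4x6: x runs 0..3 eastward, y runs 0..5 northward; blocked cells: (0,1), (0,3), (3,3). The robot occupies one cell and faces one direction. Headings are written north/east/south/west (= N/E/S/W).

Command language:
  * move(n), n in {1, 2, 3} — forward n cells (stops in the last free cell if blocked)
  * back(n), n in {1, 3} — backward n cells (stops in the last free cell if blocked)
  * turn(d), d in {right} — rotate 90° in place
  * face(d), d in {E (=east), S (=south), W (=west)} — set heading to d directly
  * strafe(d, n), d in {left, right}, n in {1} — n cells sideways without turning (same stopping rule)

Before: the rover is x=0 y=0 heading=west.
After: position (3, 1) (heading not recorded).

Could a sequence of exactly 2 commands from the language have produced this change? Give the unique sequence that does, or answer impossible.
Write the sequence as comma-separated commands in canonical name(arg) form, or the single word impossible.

key: order matters: swapping back(3) and strafe(right, 1) lands elsewhere
initial: x=0 y=0 heading=west
step 1 (back(3)): x=3 y=0 heading=west
step 2 (strafe(right, 1)): x=3 y=1 heading=west
uniquely the one of 121 2-step routes that fits.

back(3), strafe(right, 1)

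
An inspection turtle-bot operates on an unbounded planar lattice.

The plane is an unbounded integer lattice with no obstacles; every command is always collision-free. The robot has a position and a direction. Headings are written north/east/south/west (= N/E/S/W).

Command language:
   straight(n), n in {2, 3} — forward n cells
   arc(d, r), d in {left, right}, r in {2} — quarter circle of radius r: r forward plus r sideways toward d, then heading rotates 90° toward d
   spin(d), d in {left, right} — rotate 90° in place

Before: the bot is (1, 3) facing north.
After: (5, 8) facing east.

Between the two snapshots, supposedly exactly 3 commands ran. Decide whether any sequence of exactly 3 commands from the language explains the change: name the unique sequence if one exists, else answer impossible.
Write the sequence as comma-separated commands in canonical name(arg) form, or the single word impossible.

key: position moved to (5,8) AND the heading swung to E — translation plus rotation needed
from: (1, 3) facing north
step 1 (straight(3)): (1, 6) facing north
step 2 (arc(right, 2)): (3, 8) facing east
step 3 (straight(2)): (5, 8) facing east
no rival 3-sequence matches.

straight(3), arc(right, 2), straight(2)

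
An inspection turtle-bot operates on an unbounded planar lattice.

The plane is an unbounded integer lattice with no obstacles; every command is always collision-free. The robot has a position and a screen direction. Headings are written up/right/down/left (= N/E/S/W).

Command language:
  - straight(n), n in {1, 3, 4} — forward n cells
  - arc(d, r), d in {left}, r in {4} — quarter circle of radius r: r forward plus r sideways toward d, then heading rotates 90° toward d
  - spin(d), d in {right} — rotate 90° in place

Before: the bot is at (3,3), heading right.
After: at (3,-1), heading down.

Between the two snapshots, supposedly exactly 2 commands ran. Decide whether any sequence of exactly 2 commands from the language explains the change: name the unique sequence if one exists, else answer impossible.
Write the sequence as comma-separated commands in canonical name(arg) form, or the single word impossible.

key: position moved to (3,-1) AND the heading swung to S — translation plus rotation needed
begin: at (3,3), heading right
1. spin(right) → at (3,3), heading down
2. straight(4) → at (3,-1), heading down
uniquely the one of 25 2-step routes that fits.

spin(right), straight(4)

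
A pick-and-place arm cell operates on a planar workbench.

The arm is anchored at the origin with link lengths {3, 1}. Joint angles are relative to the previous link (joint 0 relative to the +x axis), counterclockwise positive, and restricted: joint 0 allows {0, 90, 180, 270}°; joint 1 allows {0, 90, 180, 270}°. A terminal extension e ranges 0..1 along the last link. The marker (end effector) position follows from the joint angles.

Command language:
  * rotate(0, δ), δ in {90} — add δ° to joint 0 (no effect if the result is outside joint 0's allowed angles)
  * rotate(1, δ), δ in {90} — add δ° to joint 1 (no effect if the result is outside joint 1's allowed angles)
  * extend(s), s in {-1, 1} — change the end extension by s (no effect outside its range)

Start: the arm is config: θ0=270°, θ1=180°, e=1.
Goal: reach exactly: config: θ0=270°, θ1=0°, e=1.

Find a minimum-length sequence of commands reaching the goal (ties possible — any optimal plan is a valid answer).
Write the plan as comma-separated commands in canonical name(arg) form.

rotate(1, 90), rotate(1, 90)

t0: config: θ0=270°, θ1=180°, e=1
t=1 rotate(1, 90) ⇒ config: θ0=270°, θ1=270°, e=1
t=2 rotate(1, 90) ⇒ config: θ0=270°, θ1=0°, e=1
nothing shorter than 2 reaches the goal.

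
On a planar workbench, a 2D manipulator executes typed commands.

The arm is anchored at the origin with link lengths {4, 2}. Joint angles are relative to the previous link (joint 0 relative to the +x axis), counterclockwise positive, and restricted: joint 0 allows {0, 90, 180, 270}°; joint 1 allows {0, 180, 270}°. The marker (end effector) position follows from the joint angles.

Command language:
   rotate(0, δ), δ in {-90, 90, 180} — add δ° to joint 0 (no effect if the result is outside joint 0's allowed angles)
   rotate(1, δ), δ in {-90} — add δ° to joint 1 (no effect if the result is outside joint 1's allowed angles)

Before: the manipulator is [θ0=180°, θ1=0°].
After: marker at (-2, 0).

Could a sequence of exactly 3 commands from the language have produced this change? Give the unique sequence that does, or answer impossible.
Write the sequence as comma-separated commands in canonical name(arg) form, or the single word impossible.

rotate(1, -90), rotate(1, -90), rotate(1, -90)

begin: [θ0=180°, θ1=0°]
t=1 rotate(1, -90) ⇒ [θ0=180°, θ1=270°]
t=2 rotate(1, -90) ⇒ [θ0=180°, θ1=180°]
t=3 rotate(1, -90) ⇒ [θ0=180°, θ1=180°]
no other 3-command option fits: unique.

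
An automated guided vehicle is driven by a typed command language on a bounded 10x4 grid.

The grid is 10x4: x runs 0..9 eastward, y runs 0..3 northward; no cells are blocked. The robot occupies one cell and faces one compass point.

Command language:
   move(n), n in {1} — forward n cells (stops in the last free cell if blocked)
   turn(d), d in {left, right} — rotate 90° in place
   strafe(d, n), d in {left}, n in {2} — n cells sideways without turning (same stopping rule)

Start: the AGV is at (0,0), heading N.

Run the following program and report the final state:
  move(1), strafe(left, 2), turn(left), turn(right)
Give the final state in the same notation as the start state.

at (0,1), heading N

begin: at (0,0), heading N
1. move(1) → at (0,1), heading N
2. strafe(left, 2) → at (0,1), heading N
3. turn(left) → at (0,1), heading W
4. turn(right) → at (0,1), heading N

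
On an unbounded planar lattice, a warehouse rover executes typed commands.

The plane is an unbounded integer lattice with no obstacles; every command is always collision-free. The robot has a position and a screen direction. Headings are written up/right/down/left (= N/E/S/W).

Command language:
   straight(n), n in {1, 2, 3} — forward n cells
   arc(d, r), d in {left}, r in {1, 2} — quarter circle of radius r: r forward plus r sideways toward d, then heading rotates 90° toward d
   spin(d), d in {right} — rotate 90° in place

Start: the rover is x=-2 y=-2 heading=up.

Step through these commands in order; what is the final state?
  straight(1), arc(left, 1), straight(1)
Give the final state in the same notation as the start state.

initial: x=-2 y=-2 heading=up
step 1 (straight(1)): x=-2 y=-1 heading=up
step 2 (arc(left, 1)): x=-3 y=0 heading=left
step 3 (straight(1)): x=-4 y=0 heading=left

x=-4 y=0 heading=left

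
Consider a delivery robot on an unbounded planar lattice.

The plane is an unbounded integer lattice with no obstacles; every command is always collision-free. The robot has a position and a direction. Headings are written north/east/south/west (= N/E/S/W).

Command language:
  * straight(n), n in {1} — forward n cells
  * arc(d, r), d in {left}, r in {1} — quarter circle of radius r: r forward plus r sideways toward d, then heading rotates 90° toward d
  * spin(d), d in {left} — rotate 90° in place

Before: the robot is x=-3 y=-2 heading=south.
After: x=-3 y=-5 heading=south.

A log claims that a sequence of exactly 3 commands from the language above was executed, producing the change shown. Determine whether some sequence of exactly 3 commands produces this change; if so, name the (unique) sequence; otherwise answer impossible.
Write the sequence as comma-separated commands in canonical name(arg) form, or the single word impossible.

key: still facing S at the end — nothing in the sequence rotates
start: x=-3 y=-2 heading=south
[1] after straight(1): x=-3 y=-3 heading=south
[2] after straight(1): x=-3 y=-4 heading=south
[3] after straight(1): x=-3 y=-5 heading=south
no other 3-command option fits: unique.

straight(1), straight(1), straight(1)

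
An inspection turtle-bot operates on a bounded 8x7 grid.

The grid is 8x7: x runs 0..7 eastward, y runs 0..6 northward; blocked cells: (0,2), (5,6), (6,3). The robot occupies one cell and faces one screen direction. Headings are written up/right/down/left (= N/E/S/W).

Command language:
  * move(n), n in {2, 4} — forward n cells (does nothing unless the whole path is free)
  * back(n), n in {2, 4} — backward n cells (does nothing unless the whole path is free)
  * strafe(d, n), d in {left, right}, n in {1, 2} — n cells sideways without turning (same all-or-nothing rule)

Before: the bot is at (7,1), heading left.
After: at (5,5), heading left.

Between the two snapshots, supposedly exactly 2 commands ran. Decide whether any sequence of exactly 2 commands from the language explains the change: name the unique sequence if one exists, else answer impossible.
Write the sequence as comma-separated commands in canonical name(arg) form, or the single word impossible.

checked all 2-command options: none fits.

impossible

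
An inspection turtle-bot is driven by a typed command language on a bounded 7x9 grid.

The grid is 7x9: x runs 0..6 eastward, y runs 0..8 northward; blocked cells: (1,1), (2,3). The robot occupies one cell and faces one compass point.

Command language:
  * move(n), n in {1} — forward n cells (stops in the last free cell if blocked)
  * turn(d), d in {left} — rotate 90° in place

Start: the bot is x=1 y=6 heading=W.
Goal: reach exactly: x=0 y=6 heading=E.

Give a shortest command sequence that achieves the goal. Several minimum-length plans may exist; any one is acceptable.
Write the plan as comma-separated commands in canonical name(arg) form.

move(1), turn(left), turn(left)

begin: x=1 y=6 heading=W
t=1 move(1) ⇒ x=0 y=6 heading=W
t=2 turn(left) ⇒ x=0 y=6 heading=S
t=3 turn(left) ⇒ x=0 y=6 heading=E
nothing shorter than 3 reaches the goal.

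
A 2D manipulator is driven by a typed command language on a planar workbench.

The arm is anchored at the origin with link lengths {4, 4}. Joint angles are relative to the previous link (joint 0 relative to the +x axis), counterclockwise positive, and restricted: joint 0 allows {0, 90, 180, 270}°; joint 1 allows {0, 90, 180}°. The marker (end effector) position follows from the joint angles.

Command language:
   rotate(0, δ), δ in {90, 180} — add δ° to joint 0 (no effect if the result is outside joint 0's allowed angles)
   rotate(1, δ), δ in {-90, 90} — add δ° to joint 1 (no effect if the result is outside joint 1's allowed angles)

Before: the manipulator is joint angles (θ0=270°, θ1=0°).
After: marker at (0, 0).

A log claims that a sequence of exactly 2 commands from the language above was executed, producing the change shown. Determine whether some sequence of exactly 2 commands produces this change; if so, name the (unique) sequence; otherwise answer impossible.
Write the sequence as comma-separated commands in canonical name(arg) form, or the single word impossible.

rotate(1, 90), rotate(1, 90)

begin: joint angles (θ0=270°, θ1=0°)
1. rotate(1, 90) → joint angles (θ0=270°, θ1=90°)
2. rotate(1, 90) → joint angles (θ0=270°, θ1=180°)
no rival 2-sequence matches.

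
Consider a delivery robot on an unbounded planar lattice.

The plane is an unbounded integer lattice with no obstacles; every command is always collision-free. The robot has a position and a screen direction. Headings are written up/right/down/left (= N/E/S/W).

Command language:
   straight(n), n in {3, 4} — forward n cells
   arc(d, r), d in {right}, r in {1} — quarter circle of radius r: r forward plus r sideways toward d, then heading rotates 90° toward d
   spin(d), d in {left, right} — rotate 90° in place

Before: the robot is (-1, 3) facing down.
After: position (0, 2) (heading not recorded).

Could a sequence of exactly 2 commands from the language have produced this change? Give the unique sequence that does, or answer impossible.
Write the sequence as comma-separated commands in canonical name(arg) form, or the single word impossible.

spin(left), arc(right, 1)

key: order matters: swapping spin(left) and arc(right, 1) lands elsewhere
start: (-1, 3) facing down
step 1 (spin(left)): (-1, 3) facing right
step 2 (arc(right, 1)): (0, 2) facing down
all 25 alternatives checked — unique.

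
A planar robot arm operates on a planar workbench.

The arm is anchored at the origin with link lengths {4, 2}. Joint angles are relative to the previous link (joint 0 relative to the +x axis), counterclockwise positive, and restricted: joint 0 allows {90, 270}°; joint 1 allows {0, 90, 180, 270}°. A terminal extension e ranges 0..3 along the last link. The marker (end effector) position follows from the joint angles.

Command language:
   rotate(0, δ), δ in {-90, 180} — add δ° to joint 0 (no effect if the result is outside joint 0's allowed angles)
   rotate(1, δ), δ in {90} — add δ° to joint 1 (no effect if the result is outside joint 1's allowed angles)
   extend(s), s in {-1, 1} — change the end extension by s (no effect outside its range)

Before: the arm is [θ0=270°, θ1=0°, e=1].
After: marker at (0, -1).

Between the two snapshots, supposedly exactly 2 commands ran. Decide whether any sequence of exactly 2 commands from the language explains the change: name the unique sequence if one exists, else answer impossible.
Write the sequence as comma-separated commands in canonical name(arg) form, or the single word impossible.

from: [θ0=270°, θ1=0°, e=1]
[1] after rotate(1, 90): [θ0=270°, θ1=90°, e=1]
[2] after rotate(1, 90): [θ0=270°, θ1=180°, e=1]
no rival 2-sequence matches.

rotate(1, 90), rotate(1, 90)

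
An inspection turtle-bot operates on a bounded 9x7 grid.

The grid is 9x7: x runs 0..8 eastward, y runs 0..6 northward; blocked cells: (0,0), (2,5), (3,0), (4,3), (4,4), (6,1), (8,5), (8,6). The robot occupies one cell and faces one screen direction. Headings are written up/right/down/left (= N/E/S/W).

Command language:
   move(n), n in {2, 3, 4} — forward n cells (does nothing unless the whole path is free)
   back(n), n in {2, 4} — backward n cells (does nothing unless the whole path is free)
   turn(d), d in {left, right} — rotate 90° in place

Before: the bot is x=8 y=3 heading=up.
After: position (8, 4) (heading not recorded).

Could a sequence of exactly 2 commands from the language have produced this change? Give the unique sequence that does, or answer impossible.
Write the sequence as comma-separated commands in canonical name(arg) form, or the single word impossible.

key: order matters: swapping back(2) and move(3) lands elsewhere
start: x=8 y=3 heading=up
t=1 back(2) ⇒ x=8 y=1 heading=up
t=2 move(3) ⇒ x=8 y=4 heading=up
all 49 alternatives checked — unique.

back(2), move(3)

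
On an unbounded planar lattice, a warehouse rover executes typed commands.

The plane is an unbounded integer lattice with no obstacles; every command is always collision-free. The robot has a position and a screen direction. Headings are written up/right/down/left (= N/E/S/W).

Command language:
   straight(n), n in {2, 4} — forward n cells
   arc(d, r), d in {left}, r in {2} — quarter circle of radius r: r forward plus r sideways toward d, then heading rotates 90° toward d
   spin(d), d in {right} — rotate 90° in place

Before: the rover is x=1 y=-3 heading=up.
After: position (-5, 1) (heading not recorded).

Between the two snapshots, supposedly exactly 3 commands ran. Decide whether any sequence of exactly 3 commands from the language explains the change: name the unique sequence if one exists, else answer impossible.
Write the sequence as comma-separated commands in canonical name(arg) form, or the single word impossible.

key: running straight(4) before straight(2) would end elsewhere — order is forced
begin: x=1 y=-3 heading=up
1. straight(2) → x=1 y=-1 heading=up
2. arc(left, 2) → x=-1 y=1 heading=left
3. straight(4) → x=-5 y=1 heading=left
uniquely the one of 64 3-step routes that fits.

straight(2), arc(left, 2), straight(4)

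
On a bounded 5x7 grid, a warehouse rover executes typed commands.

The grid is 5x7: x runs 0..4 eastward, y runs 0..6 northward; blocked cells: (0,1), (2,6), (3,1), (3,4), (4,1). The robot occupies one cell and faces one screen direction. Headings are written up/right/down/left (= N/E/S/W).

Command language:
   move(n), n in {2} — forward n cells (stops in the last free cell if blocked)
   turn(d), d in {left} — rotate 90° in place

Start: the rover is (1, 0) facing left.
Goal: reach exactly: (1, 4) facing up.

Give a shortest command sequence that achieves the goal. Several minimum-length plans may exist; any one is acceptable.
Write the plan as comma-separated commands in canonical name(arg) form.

from: (1, 0) facing left
t=1 turn(left) ⇒ (1, 0) facing down
t=2 turn(left) ⇒ (1, 0) facing right
t=3 turn(left) ⇒ (1, 0) facing up
t=4 move(2) ⇒ (1, 2) facing up
t=5 move(2) ⇒ (1, 4) facing up
shorter routes all fall short; 5 is best.

turn(left), turn(left), turn(left), move(2), move(2)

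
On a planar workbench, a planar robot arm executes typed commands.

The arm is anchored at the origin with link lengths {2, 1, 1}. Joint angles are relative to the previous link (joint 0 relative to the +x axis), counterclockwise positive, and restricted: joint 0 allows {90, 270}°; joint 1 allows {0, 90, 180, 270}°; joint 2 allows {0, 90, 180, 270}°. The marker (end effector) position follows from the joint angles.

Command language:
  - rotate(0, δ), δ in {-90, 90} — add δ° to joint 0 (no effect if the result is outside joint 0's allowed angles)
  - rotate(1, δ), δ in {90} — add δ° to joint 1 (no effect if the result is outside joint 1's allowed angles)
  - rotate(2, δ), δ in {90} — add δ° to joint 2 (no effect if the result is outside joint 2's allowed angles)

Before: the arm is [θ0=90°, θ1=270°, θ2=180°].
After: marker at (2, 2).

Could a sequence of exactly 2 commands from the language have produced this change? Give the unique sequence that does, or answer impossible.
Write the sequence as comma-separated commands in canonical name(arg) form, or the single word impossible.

t0: [θ0=90°, θ1=270°, θ2=180°]
1. rotate(2, 90) → [θ0=90°, θ1=270°, θ2=270°]
2. rotate(2, 90) → [θ0=90°, θ1=270°, θ2=0°]
all 16 alternatives checked — unique.

rotate(2, 90), rotate(2, 90)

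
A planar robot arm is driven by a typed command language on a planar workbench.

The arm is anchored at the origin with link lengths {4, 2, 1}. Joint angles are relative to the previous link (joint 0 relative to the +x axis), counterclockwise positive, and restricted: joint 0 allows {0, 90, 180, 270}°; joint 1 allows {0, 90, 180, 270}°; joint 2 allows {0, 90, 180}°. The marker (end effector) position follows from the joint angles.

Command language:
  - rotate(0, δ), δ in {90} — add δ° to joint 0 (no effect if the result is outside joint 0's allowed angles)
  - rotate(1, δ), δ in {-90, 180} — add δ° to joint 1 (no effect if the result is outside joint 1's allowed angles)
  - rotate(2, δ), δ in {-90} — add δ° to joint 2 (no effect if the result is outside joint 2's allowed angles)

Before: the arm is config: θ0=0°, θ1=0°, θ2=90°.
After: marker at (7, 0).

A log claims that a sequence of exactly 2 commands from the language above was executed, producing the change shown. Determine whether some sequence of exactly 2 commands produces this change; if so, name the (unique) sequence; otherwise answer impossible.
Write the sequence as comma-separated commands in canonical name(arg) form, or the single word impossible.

rotate(2, -90), rotate(2, -90)

t0: config: θ0=0°, θ1=0°, θ2=90°
[1] after rotate(2, -90): config: θ0=0°, θ1=0°, θ2=0°
[2] after rotate(2, -90): config: θ0=0°, θ1=0°, θ2=0°
all 16 alternatives checked — unique.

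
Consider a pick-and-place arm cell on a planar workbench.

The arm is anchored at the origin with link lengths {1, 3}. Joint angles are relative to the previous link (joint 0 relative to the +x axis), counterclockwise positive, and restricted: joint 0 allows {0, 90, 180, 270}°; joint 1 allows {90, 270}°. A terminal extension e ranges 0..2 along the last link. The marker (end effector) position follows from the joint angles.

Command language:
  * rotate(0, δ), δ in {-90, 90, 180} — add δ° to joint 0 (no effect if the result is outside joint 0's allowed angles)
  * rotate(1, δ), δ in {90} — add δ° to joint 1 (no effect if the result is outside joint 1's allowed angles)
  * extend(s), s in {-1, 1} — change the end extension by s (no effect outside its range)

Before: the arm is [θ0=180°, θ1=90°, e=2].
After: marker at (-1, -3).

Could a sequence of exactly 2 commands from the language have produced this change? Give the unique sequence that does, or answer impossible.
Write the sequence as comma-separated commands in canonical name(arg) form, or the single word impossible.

start: [θ0=180°, θ1=90°, e=2]
1. extend(-1) → [θ0=180°, θ1=90°, e=1]
2. extend(-1) → [θ0=180°, θ1=90°, e=0]
no rival 2-sequence matches.

extend(-1), extend(-1)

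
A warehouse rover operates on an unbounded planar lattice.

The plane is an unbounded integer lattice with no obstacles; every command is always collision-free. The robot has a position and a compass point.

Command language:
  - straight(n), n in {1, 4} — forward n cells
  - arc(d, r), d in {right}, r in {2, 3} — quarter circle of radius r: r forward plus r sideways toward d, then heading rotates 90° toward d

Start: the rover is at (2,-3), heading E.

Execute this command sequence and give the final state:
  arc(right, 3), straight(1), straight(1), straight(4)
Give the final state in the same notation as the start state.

at (5,-12), heading S

from: at (2,-3), heading E
[1] after arc(right, 3): at (5,-6), heading S
[2] after straight(1): at (5,-7), heading S
[3] after straight(1): at (5,-8), heading S
[4] after straight(4): at (5,-12), heading S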